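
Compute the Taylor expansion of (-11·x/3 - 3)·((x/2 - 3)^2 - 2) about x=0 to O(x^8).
-11·x^3/12 + 41·x^2/4 - 50·x/3 - 21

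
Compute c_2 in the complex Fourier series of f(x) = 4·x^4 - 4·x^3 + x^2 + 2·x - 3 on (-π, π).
Compute the real Fourier coefficients first: a_2 = -11 + 8·π^2, b_2 = -8 + 4·π^2.
Then c_2 = (a_2 − i·b_2)/2 = -11/2 + 4·π^2 - 2·i·π^2 + 4·i.

Final answer: -11/2 + 4·π^2 - 2·i·π^2 + 4·i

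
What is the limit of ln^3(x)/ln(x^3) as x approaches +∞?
This is an ∞/∞ indeterminate form as x → +∞.
Write ln(x^3) = 3·ln(x), reducing the quotient to ln^2(x)/3 → ∞.
Limit = ∞.

Final answer: ∞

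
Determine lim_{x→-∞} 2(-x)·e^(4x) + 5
The product is a 0·∞ indeterminate form at x → -∞.
Rewrite the product as 2(-x) / e^(-4x) (an ∞/∞ form) and apply L'Hôpital, or use the standard hierarchy e^(4|x|) ≫ |(-x)| as x → -∞.
The indeterminate product → 0, so the limit = 5.

Final answer: 5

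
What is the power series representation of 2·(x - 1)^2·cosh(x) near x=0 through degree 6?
31·x^6/360 - x^5/6 + 13·x^4/12 - 2·x^3 + 3·x^2 - 4·x + 2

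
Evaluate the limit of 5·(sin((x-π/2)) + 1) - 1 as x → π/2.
Direct substitution at x = π/2 gives 4.

Final answer: 4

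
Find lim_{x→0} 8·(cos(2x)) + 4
Direct substitution at x = 0 gives 12.

Final answer: 12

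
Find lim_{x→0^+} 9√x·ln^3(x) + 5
The product is a 0·∞ indeterminate form at x → 0⁺.
Rewrite the product as 9·ln^3(x) / x^(-1/2) and apply L'Hôpital, or use the standard hierarchy x^(-1/2) ≫ |ln x|^3 as x → 0⁺.
The indeterminate product → 0, so the limit = 5.

Final answer: 5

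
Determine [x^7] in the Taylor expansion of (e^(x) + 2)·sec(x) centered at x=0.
Expand to order 7: (e^(x) + 2)·sec(x) = 13·x^7/105 + 137·x^6/360 + 3·x^5/10 + 11·x^4/12 + 2·x^3/3 + 2·x^2 + x + 3 + O(x^8).
The coefficient of x^7 is 13/105.

Final answer: 13/105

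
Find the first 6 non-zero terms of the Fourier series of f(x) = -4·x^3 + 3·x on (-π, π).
(54 - 8·π^2)·sin(x) + (-9 + 4·π^2)·sin(2·x) + (34/9 - 8·π^2/3)·sin(3·x) + (-9/4 + 2·π^2)·sin(4·x) + (198/125 - 8·π^2/5)·sin(5·x) + (-11/9 + 4·π^2/3)·sin(6·x)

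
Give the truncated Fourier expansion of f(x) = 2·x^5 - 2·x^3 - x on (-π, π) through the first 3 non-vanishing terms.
(-84·π^2 + 4·π^4 + 502)·sin(x) + (-2·π^4 - 17 + 12·π^2)·sin(2·x) + (-116·π^2/27 + 178/81 + 4·π^4/3)·sin(3·x)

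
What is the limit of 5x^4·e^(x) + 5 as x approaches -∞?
The product is a 0·∞ indeterminate form at x → -∞.
Rewrite the product as 5x^4 / e^(-x) (an ∞/∞ form) and apply L'Hôpital, or use the standard hierarchy e^(|x|) ≫ |x^4| as x → -∞.
The indeterminate product → 0, so the limit = 5.

Final answer: 5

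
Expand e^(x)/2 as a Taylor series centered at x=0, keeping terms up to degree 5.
x^5/240 + x^4/48 + x^3/12 + x^2/4 + x/2 + 1/2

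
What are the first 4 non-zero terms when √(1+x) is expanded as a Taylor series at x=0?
x^3/16 - x^2/8 + x/2 + 1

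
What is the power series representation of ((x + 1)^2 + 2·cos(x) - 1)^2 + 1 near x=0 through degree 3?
4·x^2 + 8·x + 5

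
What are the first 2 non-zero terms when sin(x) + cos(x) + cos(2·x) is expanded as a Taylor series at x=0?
x + 2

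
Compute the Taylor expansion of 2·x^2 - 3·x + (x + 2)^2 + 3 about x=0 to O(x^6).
3·x^2 + x + 7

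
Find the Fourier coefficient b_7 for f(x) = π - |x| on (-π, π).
b_7 = (1/π) ∫_{-π}^{π} f(x)·sin(7x) dx.
Evaluate the integral (use parity and integration by parts as needed): b_7 = 0.

Final answer: 0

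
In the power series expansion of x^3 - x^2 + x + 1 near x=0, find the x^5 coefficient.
Expand to order 5: x^3 - x^2 + x + 1 = x^3 - x^2 + x + 1 + O(x^6).
The coefficient of x^5 is 0.

Final answer: 0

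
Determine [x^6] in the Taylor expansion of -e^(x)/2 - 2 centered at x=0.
Expand to order 6: -e^(x)/2 - 2 = -x^6/1440 - x^5/240 - x^4/48 - x^3/12 - x^2/4 - x/2 - 5/2 + O(x^7).
The coefficient of x^6 is -1/1440.

Final answer: -1/1440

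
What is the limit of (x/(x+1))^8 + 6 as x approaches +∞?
As x → +∞: x/(x+1) = 1/(1 + 1/x) → 1, and the 8th power of a limit-1 base also → 1; with the additive constant, 1 + 6 = 7.
Limit = 7.

Final answer: 7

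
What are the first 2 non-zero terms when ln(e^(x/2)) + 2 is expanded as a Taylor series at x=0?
x/2 + 2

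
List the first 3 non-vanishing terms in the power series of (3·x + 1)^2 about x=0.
9·x^2 + 6·x + 1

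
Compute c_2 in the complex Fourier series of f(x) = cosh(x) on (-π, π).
Compute the real Fourier coefficients first: a_2 = 2·sinh(π)/(5·π), b_2 = 0.
Then c_2 = (a_2 − i·b_2)/2 = sinh(π)/(5·π).

Final answer: sinh(π)/(5·π)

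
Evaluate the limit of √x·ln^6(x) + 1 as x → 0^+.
The product is a 0·∞ indeterminate form at x → 0⁺.
Rewrite the product as ln^6(x) / x^(-1/2) and apply L'Hôpital, or use the standard hierarchy x^(-1/2) ≫ |ln x|^6 as x → 0⁺.
The indeterminate product → 0, so the limit = 1.

Final answer: 1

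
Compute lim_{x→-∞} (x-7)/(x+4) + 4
Evaluate the dominant behaviour as x → -∞; each term tends to a finite value or vanishes.
Limit = 5.

Final answer: 5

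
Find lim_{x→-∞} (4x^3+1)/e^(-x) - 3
The quotient is an ∞/∞ indeterminate form as x → -∞.
Compare growth rates of the dominant terms (exponentials ≫ polynomials ≫ logarithms), or apply L'Hôpital's rule; the quotient → 0.
Adding the constant: 0 - 3 = -3. Limit = -3.

Final answer: -3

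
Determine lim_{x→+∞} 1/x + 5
Evaluate the dominant behaviour as x → +∞; each term tends to a finite value or vanishes.
Limit = 5.

Final answer: 5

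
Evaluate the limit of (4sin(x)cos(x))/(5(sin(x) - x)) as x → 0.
Both numerator and denominator → 0 as x → 0; this is a 0/0 indeterminate form.
Expand each to leading order near x = 0: numerator ~ 4·x, denominator ~ -5·x^3/6.
The limit of the ratio is -∞.

Final answer: -∞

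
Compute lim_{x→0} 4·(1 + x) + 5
Direct substitution at x = 0 gives 9.

Final answer: 9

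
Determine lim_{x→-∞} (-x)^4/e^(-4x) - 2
The quotient is an ∞/∞ indeterminate form as x → -∞.
Compare growth rates of the dominant terms (exponentials ≫ polynomials ≫ logarithms), or apply L'Hôpital's rule; the quotient → 0.
Adding the constant: 0 - 2 = -2. Limit = -2.

Final answer: -2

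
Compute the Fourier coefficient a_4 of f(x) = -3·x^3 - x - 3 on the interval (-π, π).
a_4 = (1/π) ∫_{-π}^{π} f(x)·cos(4x) dx.
Evaluate the integral (use parity and integration by parts as needed): a_4 = 0.

Final answer: 0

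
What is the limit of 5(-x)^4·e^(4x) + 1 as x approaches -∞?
The product is a 0·∞ indeterminate form at x → -∞.
Rewrite the product as 5(-x)^4 / e^(-4x) (an ∞/∞ form) and apply L'Hôpital, or use the standard hierarchy e^(4|x|) ≫ |(-x)^4| as x → -∞.
The indeterminate product → 0, so the limit = 1.

Final answer: 1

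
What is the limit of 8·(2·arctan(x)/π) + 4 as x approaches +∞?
Evaluate the dominant behaviour as x → +∞; each term tends to a finite value or vanishes.
Limit = 12.

Final answer: 12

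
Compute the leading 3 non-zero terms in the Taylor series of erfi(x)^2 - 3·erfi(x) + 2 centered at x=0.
4·x^2/π - 6·x/√(π) + 2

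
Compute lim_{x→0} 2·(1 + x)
Direct substitution at x = 0 gives 2.

Final answer: 2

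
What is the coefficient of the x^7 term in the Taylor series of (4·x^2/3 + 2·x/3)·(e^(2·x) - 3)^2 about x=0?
Expand to order 7: (4·x^2/3 + 2·x/3)·(e^(2·x) - 3)^2 = 1712·x^7/135 + 608·x^6/45 + 8·x^5 - 32·x^4/9 - 40·x^3/3 + 8·x/3 + O(x^8).
The coefficient of x^7 is 1712/135.

Final answer: 1712/135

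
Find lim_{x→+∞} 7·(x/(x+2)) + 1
Evaluate the dominant behaviour as x → +∞; each term tends to a finite value or vanishes.
Limit = 8.

Final answer: 8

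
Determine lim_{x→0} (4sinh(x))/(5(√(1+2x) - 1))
Both numerator and denominator → 0 as x → 0; this is a 0/0 indeterminate form.
Expand each to leading order near x = 0: numerator ~ 4·x, denominator ~ 5·x.
The limit of the ratio is 4/5.

Final answer: 4/5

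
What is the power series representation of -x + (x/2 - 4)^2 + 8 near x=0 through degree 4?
x^2/4 - 5·x + 24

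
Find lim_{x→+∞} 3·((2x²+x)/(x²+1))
Evaluate the dominant behaviour as x → +∞; each term tends to a finite value or vanishes.
Limit = 6.

Final answer: 6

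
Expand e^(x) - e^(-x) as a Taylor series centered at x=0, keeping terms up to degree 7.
x^7/2520 + x^5/60 + x^3/3 + 2·x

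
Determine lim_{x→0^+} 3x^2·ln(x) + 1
The product is a 0·∞ indeterminate form at x → 0⁺.
Rewrite the product as 3·ln(x) / x^(-2) and apply L'Hôpital, or use the standard hierarchy x^(-2) ≫ |ln x| as x → 0⁺.
The indeterminate product → 0, so the limit = 1.

Final answer: 1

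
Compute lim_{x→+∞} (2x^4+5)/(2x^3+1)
This is an ∞/∞ indeterminate form as x → +∞.
Divide numerator and denominator by x^4 and let the lower-order terms vanish; the numerator's degree 4 exceeds the denominator's degree 3, so the quotient diverges.
Limit = ∞.

Final answer: ∞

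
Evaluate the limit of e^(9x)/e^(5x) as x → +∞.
This is an ∞/∞ indeterminate form as x → +∞.
Rewrite e^(9x)/e^(5x) = e^((9−5)x) = e^(4x); the exponent coefficient is 4 > 0 so e^(4x) → ∞.
Limit = ∞.

Final answer: ∞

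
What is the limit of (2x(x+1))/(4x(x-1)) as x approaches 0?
Both numerator and denominator → 0 as x → 0; this is a 0/0 indeterminate form.
Expand each to leading order near x = 0: numerator ~ 2·x, denominator ~ -4·x.
The limit of the ratio is -1/2.

Final answer: -1/2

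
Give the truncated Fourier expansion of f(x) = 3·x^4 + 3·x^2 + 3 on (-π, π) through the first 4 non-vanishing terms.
(132 - 24·π^2)·cos(x) + (-6 + 6·π^2)·cos(2·x) + (4/9 - 8·π^2/3)·cos(3·x) + 3 + π^2 + 3·π^4/5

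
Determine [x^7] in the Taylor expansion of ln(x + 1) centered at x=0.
Expand to order 7: ln(x + 1) = x^7/7 - x^6/6 + x^5/5 - x^4/4 + x^3/3 - x^2/2 + x + O(x^8).
The coefficient of x^7 is 1/7.

Final answer: 1/7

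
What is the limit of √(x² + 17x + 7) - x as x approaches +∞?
This is an ∞ − ∞ indeterminate form.
Multiply and divide by the conjugate √(x²+17x + 7) + x; the x² terms cancel, leaving (17x + 7)/(√(x²+17x + 7)+x) → 17/2.
Limit = 17/2.

Final answer: 17/2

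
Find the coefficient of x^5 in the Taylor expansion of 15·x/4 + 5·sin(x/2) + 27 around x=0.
Expand to order 5: 15·x/4 + 5·sin(x/2) + 27 = x^5/768 - 5·x^3/48 + 25·x/4 + 27 + O(x^6).
The coefficient of x^5 is 1/768.

Final answer: 1/768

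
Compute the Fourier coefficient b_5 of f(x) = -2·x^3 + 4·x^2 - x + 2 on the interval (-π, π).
b_5 = (1/π) ∫_{-π}^{π} f(x)·sin(5x) dx.
Evaluate the integral (use parity and integration by parts as needed): b_5 = -4·π^2/5 - 26/125.

Final answer: -4·π^2/5 - 26/125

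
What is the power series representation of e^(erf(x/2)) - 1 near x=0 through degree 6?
x^6·(-1/(72·π^2) + 1/(720·π^3) + 7/(720·π)) + x^5·(-1/(24·π^(3/2)) + 1/(120·π^(5/2)) + 1/(160·√(π))) + x^4·(-1/(12·π) + 1/(24·π^2)) + x^3·(-1/(12·√(π)) + 1/(6·π^(3/2))) + x^2/(2·π) + x/√(π)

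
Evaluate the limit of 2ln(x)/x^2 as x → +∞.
This is an ∞/∞ indeterminate form as x → +∞.
The polynomial denominator x^2 dominates the logarithmic numerator (any positive power of x ≫ ln(x) as x → ∞), so the quotient → 0.
Limit = 0.

Final answer: 0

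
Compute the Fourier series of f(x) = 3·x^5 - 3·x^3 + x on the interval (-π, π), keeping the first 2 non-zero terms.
(-126·π^2 + 6·π^4 + 758)·sin(x) + (-3·π^4 - 28 + 18·π^2)·sin(2·x)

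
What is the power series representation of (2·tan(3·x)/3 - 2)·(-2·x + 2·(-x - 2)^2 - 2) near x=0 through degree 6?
648·x^6/5 + 708·x^5/5 + 36·x^4 + 40·x^3 + 8·x^2 - 12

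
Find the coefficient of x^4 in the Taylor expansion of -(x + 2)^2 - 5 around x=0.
Expand to order 4: -(x + 2)^2 - 5 = -x^2 - 4·x - 9 + O(x^5).
The coefficient of x^4 is 0.

Final answer: 0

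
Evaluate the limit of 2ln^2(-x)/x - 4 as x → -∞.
The quotient is an ∞/∞ indeterminate form as x → -∞.
Compare growth rates of the dominant terms (exponentials ≫ polynomials ≫ logarithms), or apply L'Hôpital's rule; the quotient → 0.
Adding the constant: 0 - 4 = -4. Limit = -4.

Final answer: -4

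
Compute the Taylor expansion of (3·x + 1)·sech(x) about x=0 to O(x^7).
-61·x^6/720 + 5·x^5/8 + 5·x^4/24 - 3·x^3/2 - x^2/2 + 3·x + 1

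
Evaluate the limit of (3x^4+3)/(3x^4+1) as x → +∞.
This is an ∞/∞ indeterminate form as x → +∞.
Divide numerator and denominator by x^4 and let the lower-order terms vanish; the leading terms give 3/3 = 1.
Limit = 1.

Final answer: 1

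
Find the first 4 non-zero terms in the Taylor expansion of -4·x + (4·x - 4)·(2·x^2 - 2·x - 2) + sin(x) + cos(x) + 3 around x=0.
47·x^3/6 - 33·x^2/2 - 3·x + 12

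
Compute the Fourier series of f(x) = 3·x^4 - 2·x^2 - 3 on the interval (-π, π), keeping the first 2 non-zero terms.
(152 - 24·π^2)·cos(x) - 2·π^2/3 - 3 + 3·π^4/5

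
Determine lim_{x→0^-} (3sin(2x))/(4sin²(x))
Both numerator and denominator → 0 as x → 0^-; this is a 0/0 indeterminate form.
Expand each to leading order near x = 0: numerator ~ 6·x, denominator ~ 4·x^2.
The limit of the ratio is -∞.

Final answer: -∞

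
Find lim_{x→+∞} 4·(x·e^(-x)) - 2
Evaluate the dominant behaviour as x → +∞; each term tends to a finite value or vanishes.
Limit = -2.

Final answer: -2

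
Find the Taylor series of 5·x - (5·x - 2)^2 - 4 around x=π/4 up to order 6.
-25·π^2/16 - 8 + 25·π/4 + (25 - 25·π/2)·(x - π/4) - 25·(x - π/4)^2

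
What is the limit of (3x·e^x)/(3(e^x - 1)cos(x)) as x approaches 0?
Both numerator and denominator → 0 as x → 0; this is a 0/0 indeterminate form.
Expand each to leading order near x = 0: numerator ~ 3·x, denominator ~ 3·x.
The limit of the ratio is 1.

Final answer: 1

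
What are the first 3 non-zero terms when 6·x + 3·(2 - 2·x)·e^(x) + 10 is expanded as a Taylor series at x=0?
-3·x^2 + 6·x + 16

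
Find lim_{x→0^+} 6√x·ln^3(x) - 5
The product is a 0·∞ indeterminate form at x → 0⁺.
Rewrite the product as 6·ln^3(x) / x^(-1/2) and apply L'Hôpital, or use the standard hierarchy x^(-1/2) ≫ |ln x|^3 as x → 0⁺.
The indeterminate product → 0, so the limit = -5.

Final answer: -5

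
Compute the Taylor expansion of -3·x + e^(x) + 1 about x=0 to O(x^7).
x^6/720 + x^5/120 + x^4/24 + x^3/6 + x^2/2 - 2·x + 2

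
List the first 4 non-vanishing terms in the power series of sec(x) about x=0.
61·x^6/720 + 5·x^4/24 + x^2/2 + 1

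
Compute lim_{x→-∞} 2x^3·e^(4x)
This is a 0·∞ indeterminate form at x → -∞.
Rewrite the product as 2x^3 / e^(-4x) (an ∞/∞ form) and apply L'Hôpital, or use the standard hierarchy e^(4|x|) ≫ |x^3| as x → -∞.
The indeterminate product → 0, so the limit = 0.

Final answer: 0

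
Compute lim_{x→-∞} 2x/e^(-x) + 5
The quotient is an ∞/∞ indeterminate form as x → -∞.
Compare growth rates of the dominant terms (exponentials ≫ polynomials ≫ logarithms), or apply L'Hôpital's rule; the quotient → 0.
Adding the constant: 0 + 5 = 5. Limit = 5.

Final answer: 5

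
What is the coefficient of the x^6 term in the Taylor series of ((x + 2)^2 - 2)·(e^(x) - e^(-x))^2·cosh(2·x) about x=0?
916/45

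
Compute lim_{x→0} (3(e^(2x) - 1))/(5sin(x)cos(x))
Both numerator and denominator → 0 as x → 0; this is a 0/0 indeterminate form.
Expand each to leading order near x = 0: numerator ~ 6·x, denominator ~ 5·x.
The limit of the ratio is 6/5.

Final answer: 6/5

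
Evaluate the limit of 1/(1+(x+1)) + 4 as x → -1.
Direct substitution at x = -1 gives 5.

Final answer: 5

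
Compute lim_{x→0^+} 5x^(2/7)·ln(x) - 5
The product is a 0·∞ indeterminate form at x → 0⁺.
Rewrite the product as 5·ln(x) / x^(-2/7) and apply L'Hôpital, or use the standard hierarchy x^(-2/7) ≫ |ln x| as x → 0⁺.
The indeterminate product → 0, so the limit = -5.

Final answer: -5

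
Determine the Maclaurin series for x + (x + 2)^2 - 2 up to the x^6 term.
x^2 + 5·x + 2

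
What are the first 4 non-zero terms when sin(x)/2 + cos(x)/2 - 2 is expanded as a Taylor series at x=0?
-x^3/12 - x^2/4 + x/2 - 3/2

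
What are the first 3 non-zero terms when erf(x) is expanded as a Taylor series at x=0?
x^5/(5·√(π)) - 2·x^3/(3·√(π)) + 2·x/√(π)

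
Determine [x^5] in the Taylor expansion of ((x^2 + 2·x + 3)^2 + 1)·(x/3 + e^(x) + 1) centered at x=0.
Expand to order 5: ((x^2 + 2·x + 3)^2 + 1)·(x/3 + e^(x) + 1) = 67·x^5/12 + 59·x^4/4 + 29·x^3 + 41·x^2 + 112·x/3 + 20 + O(x^6).
The coefficient of x^5 is 67/12.

Final answer: 67/12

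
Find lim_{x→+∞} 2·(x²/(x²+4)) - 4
Evaluate the dominant behaviour as x → +∞; each term tends to a finite value or vanishes.
Limit = -2.

Final answer: -2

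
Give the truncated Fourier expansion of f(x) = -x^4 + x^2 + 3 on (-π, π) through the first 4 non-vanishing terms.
(-52 + 8·π^2)·cos(x) + (4 - 2·π^2)·cos(2·x) + (-28/27 + 8·π^2/9)·cos(3·x) - π^4/5 + 3 + π^2/3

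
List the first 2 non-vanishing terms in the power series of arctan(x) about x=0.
-x^3/3 + x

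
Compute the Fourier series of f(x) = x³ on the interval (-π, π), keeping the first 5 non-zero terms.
(-12 + 2·π^2)·sin(x) + (3/2 - π^2)·sin(2·x) + (-4/9 + 2·π^2/3)·sin(3·x) + (3/16 - π^2/2)·sin(4·x) + (-12/125 + 2·π^2/5)·sin(5·x)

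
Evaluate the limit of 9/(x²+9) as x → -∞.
Evaluate the dominant behaviour as x → -∞; each term tends to a finite value or vanishes.
Limit = 0.

Final answer: 0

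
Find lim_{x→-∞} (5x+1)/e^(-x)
This is an ∞/∞ indeterminate form as x → -∞.
Compare growth rates of the dominant terms (exponentials ≫ polynomials ≫ logarithms), or apply L'Hôpital's rule; the quotient → 0.
Limit = 0.

Final answer: 0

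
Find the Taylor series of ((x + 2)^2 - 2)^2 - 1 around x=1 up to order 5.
48 + 84·(x - 1) + 50·(x - 1)^2 + 12·(x - 1)^3 + (x - 1)^4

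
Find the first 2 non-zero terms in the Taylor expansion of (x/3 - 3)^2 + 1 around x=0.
10 - 2·x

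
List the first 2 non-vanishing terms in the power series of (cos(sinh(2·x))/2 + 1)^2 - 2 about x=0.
1/4 - 3·x^2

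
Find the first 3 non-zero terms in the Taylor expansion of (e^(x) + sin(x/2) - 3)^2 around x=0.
x^2/4 - 6·x + 4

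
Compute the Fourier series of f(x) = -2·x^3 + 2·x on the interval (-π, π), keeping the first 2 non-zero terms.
(28 - 4·π^2)·sin(x) + (-5 + 2·π^2)·sin(2·x)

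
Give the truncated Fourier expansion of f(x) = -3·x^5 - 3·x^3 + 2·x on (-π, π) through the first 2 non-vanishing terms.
(-680 - 6·π^4 + 114·π^2)·sin(x) + (-12·π^2 + 16 + 3·π^4)·sin(2·x)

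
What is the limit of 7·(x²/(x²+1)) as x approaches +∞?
Evaluate the dominant behaviour as x → +∞; each term tends to a finite value or vanishes.
Limit = 7.

Final answer: 7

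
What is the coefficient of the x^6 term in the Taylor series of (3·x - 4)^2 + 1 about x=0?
Expand to order 6: (3·x - 4)^2 + 1 = 9·x^2 - 24·x + 17 + O(x^7).
The coefficient of x^6 is 0.

Final answer: 0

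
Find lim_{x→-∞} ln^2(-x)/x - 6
The quotient is an ∞/∞ indeterminate form as x → -∞.
Compare growth rates of the dominant terms (exponentials ≫ polynomials ≫ logarithms), or apply L'Hôpital's rule; the quotient → 0.
Adding the constant: 0 - 6 = -6. Limit = -6.

Final answer: -6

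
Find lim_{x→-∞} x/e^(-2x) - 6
The quotient is an ∞/∞ indeterminate form as x → -∞.
Compare growth rates of the dominant terms (exponentials ≫ polynomials ≫ logarithms), or apply L'Hôpital's rule; the quotient → 0.
Adding the constant: 0 - 6 = -6. Limit = -6.

Final answer: -6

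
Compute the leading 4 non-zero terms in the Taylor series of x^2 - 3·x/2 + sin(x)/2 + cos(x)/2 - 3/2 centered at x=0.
-x^3/12 + 3·x^2/4 - x - 1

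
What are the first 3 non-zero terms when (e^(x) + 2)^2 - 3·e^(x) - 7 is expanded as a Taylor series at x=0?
5·x^2/2 + 3·x - 1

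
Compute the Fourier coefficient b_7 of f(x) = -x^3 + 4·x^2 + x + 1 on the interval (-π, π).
b_7 = (1/π) ∫_{-π}^{π} f(x)·sin(7x) dx.
Evaluate the integral (use parity and integration by parts as needed): b_7 = 110/343 - 2·π^2/7.

Final answer: 110/343 - 2·π^2/7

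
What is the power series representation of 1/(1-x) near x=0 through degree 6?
x^6 + x^5 + x^4 + x^3 + x^2 + x + 1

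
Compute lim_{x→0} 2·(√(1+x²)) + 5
Direct substitution at x = 0 gives 7.

Final answer: 7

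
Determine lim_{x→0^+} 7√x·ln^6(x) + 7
The product is a 0·∞ indeterminate form at x → 0⁺.
Rewrite the product as 7·ln^6(x) / x^(-1/2) and apply L'Hôpital, or use the standard hierarchy x^(-1/2) ≫ |ln x|^6 as x → 0⁺.
The indeterminate product → 0, so the limit = 7.

Final answer: 7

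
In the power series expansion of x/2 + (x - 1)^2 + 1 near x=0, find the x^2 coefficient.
Expand to order 2: x/2 + (x - 1)^2 + 1 = x^2 - 3·x/2 + 2 + O(x^3).
The coefficient of x^2 is 1.

Final answer: 1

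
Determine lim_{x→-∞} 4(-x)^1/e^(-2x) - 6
The quotient is an ∞/∞ indeterminate form as x → -∞.
Compare growth rates of the dominant terms (exponentials ≫ polynomials ≫ logarithms), or apply L'Hôpital's rule; the quotient → 0.
Adding the constant: 0 - 6 = -6. Limit = -6.

Final answer: -6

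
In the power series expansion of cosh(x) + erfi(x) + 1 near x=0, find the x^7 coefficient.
Expand to order 7: cosh(x) + erfi(x) + 1 = x^7/(21·√(π)) + x^6/720 + x^5/(5·√(π)) + x^4/24 + 2·x^3/(3·√(π)) + x^2/2 + 2·x/√(π) + 2 + O(x^8).
The coefficient of x^7 is 1/(21·√(π)).

Final answer: 1/(21·√(π))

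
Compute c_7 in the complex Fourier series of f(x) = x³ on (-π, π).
Compute the real Fourier coefficients first: a_7 = 0, b_7 = -12/343 + 2·π^2/7.
Then c_7 = (a_7 − i·b_7)/2 = -i·π^2/7 + 6·i/343.

Final answer: -i·π^2/7 + 6·i/343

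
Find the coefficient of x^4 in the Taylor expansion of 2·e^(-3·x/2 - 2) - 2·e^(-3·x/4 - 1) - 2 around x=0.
Expand to order 4: 2·e^(-3·x/2 - 2) - 2·e^(-3·x/4 - 1) - 2 = x^4·(-27·e^(-1)/1024 + 27·e^(-2)/64) + x^3·(-9·e^(-2)/8 + 9·e^(-1)/64) + x^2·(-9·e^(-1)/16 + 9·e^(-2)/4) + x·(-3·e^(-2) + 3·e^(-1)/2) - 2 - 2·e^(-1) + 2·e^(-2) + O(x^5).
The coefficient of x^4 is -27·e^(-1)/1024 + 27·e^(-2)/64.

Final answer: -27·e^(-1)/1024 + 27·e^(-2)/64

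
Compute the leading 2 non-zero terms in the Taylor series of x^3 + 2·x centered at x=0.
x^3 + 2·x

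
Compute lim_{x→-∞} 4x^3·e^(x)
This is a 0·∞ indeterminate form at x → -∞.
Rewrite the product as 4x^3 / e^(-x) (an ∞/∞ form) and apply L'Hôpital, or use the standard hierarchy e^(|x|) ≫ |x^3| as x → -∞.
The indeterminate product → 0, so the limit = 0.

Final answer: 0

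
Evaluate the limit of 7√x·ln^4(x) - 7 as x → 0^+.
The product is a 0·∞ indeterminate form at x → 0⁺.
Rewrite the product as 7·ln^4(x) / x^(-1/2) and apply L'Hôpital, or use the standard hierarchy x^(-1/2) ≫ |ln x|^4 as x → 0⁺.
The indeterminate product → 0, so the limit = -7.

Final answer: -7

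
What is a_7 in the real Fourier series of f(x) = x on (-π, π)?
a_7 = (1/π) ∫_{-π}^{π} f(x)·cos(7x) dx.
Evaluate the integral (use parity and integration by parts as needed): a_7 = 0.

Final answer: 0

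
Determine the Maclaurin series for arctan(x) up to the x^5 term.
x^5/5 - x^3/3 + x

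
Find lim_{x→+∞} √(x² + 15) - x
This is an ∞ − ∞ indeterminate form.
Multiply and divide by the conjugate √(x²+15) + x; the x² terms cancel, leaving 15/(√(x²+15)+x) → 0.
Limit = 0.

Final answer: 0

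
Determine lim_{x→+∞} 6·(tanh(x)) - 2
Evaluate the dominant behaviour as x → +∞; each term tends to a finite value or vanishes.
Limit = 4.

Final answer: 4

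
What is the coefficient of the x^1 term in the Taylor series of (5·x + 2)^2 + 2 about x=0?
Expand to order 1: (5·x + 2)^2 + 2 = 20·x + 6 + O(x^2).
The coefficient of x^1 is 20.

Final answer: 20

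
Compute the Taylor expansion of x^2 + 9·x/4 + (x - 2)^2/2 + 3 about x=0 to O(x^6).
3·x^2/2 + x/4 + 5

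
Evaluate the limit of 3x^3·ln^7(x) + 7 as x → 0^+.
The product is a 0·∞ indeterminate form at x → 0⁺.
Rewrite the product as 3·ln^7(x) / x^(-3) and apply L'Hôpital, or use the standard hierarchy x^(-3) ≫ |ln x|^7 as x → 0⁺.
The indeterminate product → 0, so the limit = 7.

Final answer: 7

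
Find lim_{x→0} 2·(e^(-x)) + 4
Direct substitution at x = 0 gives 6.

Final answer: 6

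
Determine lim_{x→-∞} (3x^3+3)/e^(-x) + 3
The quotient is an ∞/∞ indeterminate form as x → -∞.
Compare growth rates of the dominant terms (exponentials ≫ polynomials ≫ logarithms), or apply L'Hôpital's rule; the quotient → 0.
Adding the constant: 0 + 3 = 3. Limit = 3.

Final answer: 3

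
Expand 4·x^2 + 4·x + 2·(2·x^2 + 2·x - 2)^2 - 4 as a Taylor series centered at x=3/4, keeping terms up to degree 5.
65/32 + 45·(x - 3/4)/2 + 59·(x - 3/4)^2 + 40·(x - 3/4)^3 + 8·(x - 3/4)^4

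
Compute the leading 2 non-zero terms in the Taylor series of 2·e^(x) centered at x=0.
2·x + 2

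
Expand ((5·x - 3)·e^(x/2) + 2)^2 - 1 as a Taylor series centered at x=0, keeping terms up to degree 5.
973·x^5/320 + 793·x^4/96 + 55·x^3/4 + 8·x^2 - 7·x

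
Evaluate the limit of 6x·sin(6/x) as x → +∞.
As x → +∞: let u = 6/x → 0⁺; then 6·x·sin(6/x) = 6·6·sin(u)/u → 6·6·1 = 36.
Limit = 36.

Final answer: 36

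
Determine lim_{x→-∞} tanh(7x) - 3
Evaluate the dominant behaviour as x → -∞; each term tends to a finite value or vanishes.
Limit = -4.

Final answer: -4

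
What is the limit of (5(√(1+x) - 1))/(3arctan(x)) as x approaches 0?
Both numerator and denominator → 0 as x → 0; this is a 0/0 indeterminate form.
Expand each to leading order near x = 0: numerator ~ 5·x/2, denominator ~ 3·x.
The limit of the ratio is 5/6.

Final answer: 5/6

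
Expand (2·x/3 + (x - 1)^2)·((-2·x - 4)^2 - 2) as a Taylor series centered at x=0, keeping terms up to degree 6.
4·x^4 + 32·x^3/3 - 10·x^2/3 - 8·x/3 + 14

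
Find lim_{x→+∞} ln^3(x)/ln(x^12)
This is an ∞/∞ indeterminate form as x → +∞.
Write ln(x^12) = 12·ln(x), reducing the quotient to ln^2(x)/12 → ∞.
Limit = ∞.

Final answer: ∞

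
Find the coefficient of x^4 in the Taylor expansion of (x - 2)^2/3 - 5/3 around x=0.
Expand to order 4: (x - 2)^2/3 - 5/3 = x^2/3 - 4·x/3 - 1/3 + O(x^5).
The coefficient of x^4 is 0.

Final answer: 0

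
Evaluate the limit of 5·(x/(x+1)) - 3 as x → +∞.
Evaluate the dominant behaviour as x → +∞; each term tends to a finite value or vanishes.
Limit = 2.

Final answer: 2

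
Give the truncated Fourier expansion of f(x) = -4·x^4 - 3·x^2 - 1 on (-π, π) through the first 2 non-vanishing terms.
(-180 + 32·π^2)·cos(x) - 4·π^4/5 - π^2 - 1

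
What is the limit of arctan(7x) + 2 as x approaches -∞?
Evaluate the dominant behaviour as x → -∞; each term tends to a finite value or vanishes.
Limit = 2 - π/2.

Final answer: 2 - π/2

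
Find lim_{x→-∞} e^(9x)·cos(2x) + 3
Evaluate the dominant behaviour as x → -∞; each term tends to a finite value or vanishes.
Limit = 3.

Final answer: 3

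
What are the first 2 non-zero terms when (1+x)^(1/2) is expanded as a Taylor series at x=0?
x/2 + 1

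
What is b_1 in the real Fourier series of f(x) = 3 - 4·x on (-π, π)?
b_1 = (1/π) ∫_{-π}^{π} f(x)·sin(1x) dx.
Evaluate the integral (use parity and integration by parts as needed): b_1 = -8.

Final answer: -8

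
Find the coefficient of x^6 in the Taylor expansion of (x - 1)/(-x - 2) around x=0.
Expand to order 6: (x - 1)/(-x - 2) = 3·x^6/128 - 3·x^5/64 + 3·x^4/32 - 3·x^3/16 + 3·x^2/8 - 3·x/4 + 1/2 + O(x^7).
The coefficient of x^6 is 3/128.

Final answer: 3/128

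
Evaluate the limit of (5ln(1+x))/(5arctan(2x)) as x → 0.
Both numerator and denominator → 0 as x → 0; this is a 0/0 indeterminate form.
Expand each to leading order near x = 0: numerator ~ 5·x, denominator ~ 10·x.
The limit of the ratio is 1/2.

Final answer: 1/2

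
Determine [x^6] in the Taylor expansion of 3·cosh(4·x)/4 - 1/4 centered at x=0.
Expand to order 6: 3·cosh(4·x)/4 - 1/4 = 64·x^6/15 + 8·x^4 + 6·x^2 + 1/2 + O(x^7).
The coefficient of x^6 is 64/15.

Final answer: 64/15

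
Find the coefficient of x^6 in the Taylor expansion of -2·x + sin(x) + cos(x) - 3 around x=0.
Expand to order 6: -2·x + sin(x) + cos(x) - 3 = -x^6/720 + x^5/120 + x^4/24 - x^3/6 - x^2/2 - x - 2 + O(x^7).
The coefficient of x^6 is -1/720.

Final answer: -1/720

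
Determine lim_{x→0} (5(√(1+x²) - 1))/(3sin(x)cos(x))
Both numerator and denominator → 0 as x → 0; this is a 0/0 indeterminate form.
Expand each to leading order near x = 0: numerator ~ 5·x^2/2, denominator ~ 3·x.
The limit of the ratio is 0.

Final answer: 0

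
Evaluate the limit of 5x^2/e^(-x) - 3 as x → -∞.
The quotient is an ∞/∞ indeterminate form as x → -∞.
Compare growth rates of the dominant terms (exponentials ≫ polynomials ≫ logarithms), or apply L'Hôpital's rule; the quotient → 0.
Adding the constant: 0 - 3 = -3. Limit = -3.

Final answer: -3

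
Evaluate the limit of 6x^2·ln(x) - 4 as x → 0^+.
The product is a 0·∞ indeterminate form at x → 0⁺.
Rewrite the product as 6·ln(x) / x^(-2) and apply L'Hôpital, or use the standard hierarchy x^(-2) ≫ |ln x| as x → 0⁺.
The indeterminate product → 0, so the limit = -4.

Final answer: -4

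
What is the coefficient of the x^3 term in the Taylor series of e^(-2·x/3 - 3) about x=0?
Expand to order 3: e^(-2·x/3 - 3) = -4·x^3·e^(-3)/81 + 2·x^2·e^(-3)/9 - 2·x·e^(-3)/3 + e^(-3) + O(x^4).
The coefficient of x^3 is -4·e^(-3)/81.

Final answer: -4·e^(-3)/81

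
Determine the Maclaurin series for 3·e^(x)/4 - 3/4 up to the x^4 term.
x^4/32 + x^3/8 + 3·x^2/8 + 3·x/4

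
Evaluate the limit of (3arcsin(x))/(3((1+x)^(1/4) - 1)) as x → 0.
Both numerator and denominator → 0 as x → 0; this is a 0/0 indeterminate form.
Expand each to leading order near x = 0: numerator ~ 3·x, denominator ~ 3·x/4.
The limit of the ratio is 4.

Final answer: 4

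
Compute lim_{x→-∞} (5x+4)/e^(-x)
This is an ∞/∞ indeterminate form as x → -∞.
Compare growth rates of the dominant terms (exponentials ≫ polynomials ≫ logarithms), or apply L'Hôpital's rule; the quotient → 0.
Limit = 0.

Final answer: 0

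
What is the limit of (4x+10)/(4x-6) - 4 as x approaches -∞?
Evaluate the dominant behaviour as x → -∞; each term tends to a finite value or vanishes.
Limit = -3.

Final answer: -3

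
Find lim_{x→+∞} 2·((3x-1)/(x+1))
Evaluate the dominant behaviour as x → +∞; each term tends to a finite value or vanishes.
Limit = 6.

Final answer: 6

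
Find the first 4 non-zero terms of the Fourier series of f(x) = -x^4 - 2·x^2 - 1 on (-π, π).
(-40 + 8·π^2)·cos(x) + (1 - 2·π^2)·cos(2·x) + (8/27 + 8·π^2/9)·cos(3·x) - π^4/5 - 2·π^2/3 - 1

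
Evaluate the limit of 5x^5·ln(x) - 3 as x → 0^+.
The product is a 0·∞ indeterminate form at x → 0⁺.
Rewrite the product as 5·ln(x) / x^(-5) and apply L'Hôpital, or use the standard hierarchy x^(-5) ≫ |ln x| as x → 0⁺.
The indeterminate product → 0, so the limit = -3.

Final answer: -3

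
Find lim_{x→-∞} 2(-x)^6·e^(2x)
This is a 0·∞ indeterminate form at x → -∞.
Rewrite the product as 2(-x)^6 / e^(-2x) (an ∞/∞ form) and apply L'Hôpital, or use the standard hierarchy e^(2|x|) ≫ |(-x)^6| as x → -∞.
The indeterminate product → 0, so the limit = 0.

Final answer: 0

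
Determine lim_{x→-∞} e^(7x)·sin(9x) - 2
Evaluate the dominant behaviour as x → -∞; each term tends to a finite value or vanishes.
Limit = -2.

Final answer: -2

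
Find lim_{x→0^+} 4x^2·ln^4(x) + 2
The product is a 0·∞ indeterminate form at x → 0⁺.
Rewrite the product as 4·ln^4(x) / x^(-2) and apply L'Hôpital, or use the standard hierarchy x^(-2) ≫ |ln x|^4 as x → 0⁺.
The indeterminate product → 0, so the limit = 2.

Final answer: 2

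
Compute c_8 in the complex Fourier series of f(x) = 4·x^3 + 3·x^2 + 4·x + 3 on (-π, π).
Compute the real Fourier coefficients first: a_8 = 3/16, b_8 = -π^2 - 29/32.
Then c_8 = (a_8 − i·b_8)/2 = 3/32 + 29·i/64 + i·π^2/2.

Final answer: 3/32 + 29·i/64 + i·π^2/2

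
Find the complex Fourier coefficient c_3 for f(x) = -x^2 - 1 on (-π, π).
Compute the real Fourier coefficients first: a_3 = 4/9, b_3 = 0.
Then c_3 = (a_3 − i·b_3)/2 = 2/9.

Final answer: 2/9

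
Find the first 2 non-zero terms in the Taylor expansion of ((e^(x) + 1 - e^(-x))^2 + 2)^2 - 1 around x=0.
24·x + 8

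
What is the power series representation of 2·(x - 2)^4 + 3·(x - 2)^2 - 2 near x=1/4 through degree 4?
3321/128 - 427·(x - 1/4)/8 + 159·(x - 1/4)^2/4 - 14·(x - 1/4)^3 + 2·(x - 1/4)^4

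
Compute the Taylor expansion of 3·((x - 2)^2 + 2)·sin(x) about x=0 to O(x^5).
2·x^4 - 12·x^2 + 18·x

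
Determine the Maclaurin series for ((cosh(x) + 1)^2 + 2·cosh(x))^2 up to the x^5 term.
15·x^4 + 36·x^2 + 36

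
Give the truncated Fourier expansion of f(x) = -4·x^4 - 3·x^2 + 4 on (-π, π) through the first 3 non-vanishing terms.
(-180 + 32·π^2)·cos(x) + (9 - 8·π^2)·cos(2·x) - 4·π^4/5 - π^2 + 4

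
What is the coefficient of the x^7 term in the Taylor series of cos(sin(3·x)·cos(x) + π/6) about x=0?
Expand to order 7: cos(sin(3·x)·cos(x) + π/6) = 32297·x^7/672 - 4737·√(3)·x^6/160 - 1337·x^5/80 + 171·√(3)·x^4/16 + 21·x^3/4 - 9·√(3)·x^2/4 - 3·x/2 + √(3)/2 + O(x^8).
The coefficient of x^7 is 32297/672.

Final answer: 32297/672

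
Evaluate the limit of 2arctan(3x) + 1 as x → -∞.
Evaluate the dominant behaviour as x → -∞; each term tends to a finite value or vanishes.
Limit = 1 - π.

Final answer: 1 - π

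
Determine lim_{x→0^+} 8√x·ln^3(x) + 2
The product is a 0·∞ indeterminate form at x → 0⁺.
Rewrite the product as 8·ln^3(x) / x^(-1/2) and apply L'Hôpital, or use the standard hierarchy x^(-1/2) ≫ |ln x|^3 as x → 0⁺.
The indeterminate product → 0, so the limit = 2.

Final answer: 2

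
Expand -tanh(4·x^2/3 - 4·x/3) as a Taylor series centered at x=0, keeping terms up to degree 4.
64·x^4/27 - 64·x^3/81 - 4·x^2/3 + 4·x/3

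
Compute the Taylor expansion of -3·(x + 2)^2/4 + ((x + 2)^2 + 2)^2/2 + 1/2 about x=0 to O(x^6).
x^4/2 + 4·x^3 + 53·x^2/4 + 21·x + 31/2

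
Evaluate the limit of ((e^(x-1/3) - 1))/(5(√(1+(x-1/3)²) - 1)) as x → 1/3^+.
Both numerator and denominator → 0 as x → 1/3^+; this is a 0/0 indeterminate form.
Expand each to leading order near x = 1/3: numerator ~ (x - 1/3), denominator ~ 5·(x - 1/3)^2/2.
The limit of the ratio is ∞.

Final answer: ∞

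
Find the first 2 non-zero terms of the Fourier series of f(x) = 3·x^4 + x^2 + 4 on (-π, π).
(140 - 24·π^2)·cos(x) + π^2/3 + 4 + 3·π^4/5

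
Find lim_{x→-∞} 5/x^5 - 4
Evaluate the dominant behaviour as x → -∞; each term tends to a finite value or vanishes.
Limit = -4.

Final answer: -4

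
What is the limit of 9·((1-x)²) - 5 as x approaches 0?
Direct substitution at x = 0 gives 4.

Final answer: 4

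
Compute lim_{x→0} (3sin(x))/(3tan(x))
Both numerator and denominator → 0 as x → 0; this is a 0/0 indeterminate form.
Expand each to leading order near x = 0: numerator ~ 3·x, denominator ~ 3·x.
The limit of the ratio is 1.

Final answer: 1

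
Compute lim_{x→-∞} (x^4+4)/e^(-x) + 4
The quotient is an ∞/∞ indeterminate form as x → -∞.
Compare growth rates of the dominant terms (exponentials ≫ polynomials ≫ logarithms), or apply L'Hôpital's rule; the quotient → 0.
Adding the constant: 0 + 4 = 4. Limit = 4.

Final answer: 4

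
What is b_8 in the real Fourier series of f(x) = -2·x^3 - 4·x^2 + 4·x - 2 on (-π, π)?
b_8 = (1/π) ∫_{-π}^{π} f(x)·sin(8x) dx.
Evaluate the integral (use parity and integration by parts as needed): b_8 = -67/64 + π^2/2.

Final answer: -67/64 + π^2/2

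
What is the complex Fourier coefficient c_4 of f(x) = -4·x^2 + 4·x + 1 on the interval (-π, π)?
Compute the real Fourier coefficients first: a_4 = -1, b_4 = -2.
Then c_4 = (a_4 − i·b_4)/2 = -1/2 + i.

Final answer: -1/2 + i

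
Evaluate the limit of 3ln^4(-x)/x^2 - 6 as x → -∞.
The quotient is an ∞/∞ indeterminate form as x → -∞.
Compare growth rates of the dominant terms (exponentials ≫ polynomials ≫ logarithms), or apply L'Hôpital's rule; the quotient → 0.
Adding the constant: 0 - 6 = -6. Limit = -6.

Final answer: -6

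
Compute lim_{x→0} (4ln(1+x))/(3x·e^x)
Both numerator and denominator → 0 as x → 0; this is a 0/0 indeterminate form.
Expand each to leading order near x = 0: numerator ~ 4·x, denominator ~ 3·x.
The limit of the ratio is 4/3.

Final answer: 4/3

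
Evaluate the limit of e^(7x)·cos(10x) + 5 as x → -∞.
Evaluate the dominant behaviour as x → -∞; each term tends to a finite value or vanishes.
Limit = 5.

Final answer: 5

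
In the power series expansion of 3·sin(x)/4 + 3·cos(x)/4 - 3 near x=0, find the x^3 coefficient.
Expand to order 3: 3·sin(x)/4 + 3·cos(x)/4 - 3 = -x^3/8 - 3·x^2/8 + 3·x/4 - 9/4 + O(x^4).
The coefficient of x^3 is -1/8.

Final answer: -1/8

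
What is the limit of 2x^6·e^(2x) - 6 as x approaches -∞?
The product is a 0·∞ indeterminate form at x → -∞.
Rewrite the product as 2x^6 / e^(-2x) (an ∞/∞ form) and apply L'Hôpital, or use the standard hierarchy e^(2|x|) ≫ |x^6| as x → -∞.
The indeterminate product → 0, so the limit = -6.

Final answer: -6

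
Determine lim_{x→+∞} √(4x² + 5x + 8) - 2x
As x → +∞: multiply by the conjugate to get (5x+8)/(√(4x²+5x+8)+2x); the denominator ~ 4x, so the limit is 5/4.
Limit = 5/4.

Final answer: 5/4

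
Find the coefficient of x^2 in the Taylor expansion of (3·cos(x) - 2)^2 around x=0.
Expand to order 2: (3·cos(x) - 2)^2 = 1 - 3·x^2 + O(x^3).
The coefficient of x^2 is -3.

Final answer: -3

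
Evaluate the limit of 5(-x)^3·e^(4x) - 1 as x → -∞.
The product is a 0·∞ indeterminate form at x → -∞.
Rewrite the product as 5(-x)^3 / e^(-4x) (an ∞/∞ form) and apply L'Hôpital, or use the standard hierarchy e^(4|x|) ≫ |(-x)^3| as x → -∞.
The indeterminate product → 0, so the limit = -1.

Final answer: -1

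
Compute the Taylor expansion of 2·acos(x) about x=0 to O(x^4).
-x^3/3 - 2·x + π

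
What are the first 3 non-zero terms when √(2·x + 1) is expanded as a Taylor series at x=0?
-x^2/2 + x + 1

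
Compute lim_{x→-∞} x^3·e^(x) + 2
The product is a 0·∞ indeterminate form at x → -∞.
Rewrite the product as x^3 / e^(-x) (an ∞/∞ form) and apply L'Hôpital, or use the standard hierarchy e^(|x|) ≫ |x^3| as x → -∞.
The indeterminate product → 0, so the limit = 2.

Final answer: 2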